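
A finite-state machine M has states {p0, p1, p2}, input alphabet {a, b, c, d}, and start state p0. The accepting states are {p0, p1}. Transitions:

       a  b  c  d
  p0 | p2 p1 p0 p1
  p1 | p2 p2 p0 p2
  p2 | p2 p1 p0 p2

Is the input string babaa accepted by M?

No

start at p0
read 'b': p0 → p1
read 'a': p1 → p2
read 'b': p2 → p1
read 'a': p1 → p2
read 'a': p2 → p2
End state p2 is not accepting.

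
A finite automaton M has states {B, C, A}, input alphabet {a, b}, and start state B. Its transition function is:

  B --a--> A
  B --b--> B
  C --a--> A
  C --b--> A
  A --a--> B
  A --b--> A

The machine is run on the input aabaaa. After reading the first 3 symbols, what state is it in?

B

start at B
read 'a': B → A
read 'a': A → B
read 'b': B → B
After 3 symbols: B.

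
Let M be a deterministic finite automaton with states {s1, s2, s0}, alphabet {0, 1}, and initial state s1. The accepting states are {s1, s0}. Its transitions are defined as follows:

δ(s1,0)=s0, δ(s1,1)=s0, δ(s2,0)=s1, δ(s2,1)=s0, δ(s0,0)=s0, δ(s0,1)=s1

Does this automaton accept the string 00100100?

Trace: s1 -0-> s0 -0-> s0 -1-> s1 -0-> s0 -0-> s0 -1-> s1 -0-> s0 -0-> s0
End state s0 is accepting.

Yes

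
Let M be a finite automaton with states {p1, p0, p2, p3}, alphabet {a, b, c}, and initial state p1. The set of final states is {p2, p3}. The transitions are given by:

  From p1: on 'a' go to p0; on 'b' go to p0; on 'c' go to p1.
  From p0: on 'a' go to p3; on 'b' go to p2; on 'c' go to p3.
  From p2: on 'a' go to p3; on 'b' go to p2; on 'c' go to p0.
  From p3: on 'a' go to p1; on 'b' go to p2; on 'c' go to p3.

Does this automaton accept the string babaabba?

Yes

p1 → p0 → p3 → p2 → p3 → p1 → p0 → p2 → p3
End state p3 is accepting.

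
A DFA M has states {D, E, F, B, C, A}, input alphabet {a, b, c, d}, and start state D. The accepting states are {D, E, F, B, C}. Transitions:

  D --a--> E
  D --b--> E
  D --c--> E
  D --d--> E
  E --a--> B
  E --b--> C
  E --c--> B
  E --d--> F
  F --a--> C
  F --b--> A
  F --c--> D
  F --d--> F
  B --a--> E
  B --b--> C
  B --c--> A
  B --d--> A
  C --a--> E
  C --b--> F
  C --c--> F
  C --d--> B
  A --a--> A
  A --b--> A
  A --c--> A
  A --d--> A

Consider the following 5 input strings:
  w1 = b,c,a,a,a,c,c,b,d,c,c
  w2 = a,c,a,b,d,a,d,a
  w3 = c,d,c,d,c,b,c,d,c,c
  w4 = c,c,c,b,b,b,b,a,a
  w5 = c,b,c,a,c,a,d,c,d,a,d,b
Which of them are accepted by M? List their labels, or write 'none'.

w2, w3

w1: D → E → B → E → B → E → B → A → A → A → A → A  → end A, rejected
w2: D → E → B → E → C → B → E → F → C  → end C, accepted
w3: D → E → F → D → E → B → C → F → F → D → E  → end E, accepted
w4: D → E → B → A → A → A → A → A → A → A  → end A, rejected
w5: D → E → C → F → C → F → C → B → A → A → A → A → A  → end A, rejected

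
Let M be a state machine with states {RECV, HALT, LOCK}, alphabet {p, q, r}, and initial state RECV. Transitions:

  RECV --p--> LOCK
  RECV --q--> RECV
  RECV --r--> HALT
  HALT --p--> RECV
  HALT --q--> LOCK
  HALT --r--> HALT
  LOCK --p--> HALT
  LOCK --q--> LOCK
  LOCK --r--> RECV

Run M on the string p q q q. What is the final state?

start at RECV
read 'p': RECV → LOCK
read 'q': LOCK → LOCK
read 'q': LOCK → LOCK
read 'q': LOCK → LOCK

LOCK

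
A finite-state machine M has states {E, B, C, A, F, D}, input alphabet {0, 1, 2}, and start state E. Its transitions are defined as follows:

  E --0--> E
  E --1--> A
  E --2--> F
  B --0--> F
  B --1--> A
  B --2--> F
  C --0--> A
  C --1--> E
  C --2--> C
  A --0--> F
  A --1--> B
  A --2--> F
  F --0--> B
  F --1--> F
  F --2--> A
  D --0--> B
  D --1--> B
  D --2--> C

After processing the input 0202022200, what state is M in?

F

E → E → F → B → F → B → F → A → F → B → F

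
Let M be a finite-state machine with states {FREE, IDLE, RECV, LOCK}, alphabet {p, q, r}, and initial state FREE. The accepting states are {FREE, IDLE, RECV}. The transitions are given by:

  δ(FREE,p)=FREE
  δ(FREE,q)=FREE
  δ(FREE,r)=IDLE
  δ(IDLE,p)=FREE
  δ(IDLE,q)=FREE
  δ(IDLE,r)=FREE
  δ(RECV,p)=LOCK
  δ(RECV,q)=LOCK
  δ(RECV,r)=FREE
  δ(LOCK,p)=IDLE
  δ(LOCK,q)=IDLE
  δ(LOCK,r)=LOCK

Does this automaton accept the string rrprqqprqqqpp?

Yes

Trace: FREE -r-> IDLE -r-> FREE -p-> FREE -r-> IDLE -q-> FREE -q-> FREE -p-> FREE -r-> IDLE -q-> FREE -q-> FREE -q-> FREE -p-> FREE -p-> FREE
End state FREE is accepting.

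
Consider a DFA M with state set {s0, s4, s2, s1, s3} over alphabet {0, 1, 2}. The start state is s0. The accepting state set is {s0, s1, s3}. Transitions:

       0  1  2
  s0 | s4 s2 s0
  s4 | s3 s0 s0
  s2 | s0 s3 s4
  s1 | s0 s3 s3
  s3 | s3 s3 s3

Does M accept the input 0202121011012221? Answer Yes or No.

Trace: s0 -0-> s4 -2-> s0 -0-> s4 -2-> s0 -1-> s2 -2-> s4 -1-> s0 -0-> s4 -1-> s0 -1-> s2 -0-> s0 -1-> s2 -2-> s4 -2-> s0 -2-> s0 -1-> s2
End state s2 is not accepting.

No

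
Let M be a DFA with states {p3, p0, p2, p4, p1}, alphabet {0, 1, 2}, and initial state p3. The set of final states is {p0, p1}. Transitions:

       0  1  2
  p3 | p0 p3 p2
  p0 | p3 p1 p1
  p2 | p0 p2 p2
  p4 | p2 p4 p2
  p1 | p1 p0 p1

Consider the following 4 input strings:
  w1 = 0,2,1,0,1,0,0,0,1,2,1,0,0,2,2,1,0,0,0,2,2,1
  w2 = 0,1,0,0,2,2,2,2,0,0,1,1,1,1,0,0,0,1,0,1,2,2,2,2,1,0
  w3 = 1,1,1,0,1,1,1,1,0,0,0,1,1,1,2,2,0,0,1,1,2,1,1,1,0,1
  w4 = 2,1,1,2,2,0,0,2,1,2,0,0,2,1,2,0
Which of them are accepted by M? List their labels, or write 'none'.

w1: p3 → p0 → p1 → p0 → p3 → p3 → p0 → p3 → p0 → p1 → p1 → p0 → p3 → p0 → p1 → p1 → p0 → p3 → p0 → p3 → p2 → p2 → p2  → end p2, rejected
w2: p3 → p0 → p1 → p1 → p1 → p1 → p1 → p1 → p1 → p1 → p1 → p0 → p1 → p0 → p1 → p1 → p1 → p1 → p0 → p3 → p3 → p2 → p2 → p2 → p2 → p2 → p0  → end p0, accepted
w3: p3 → p3 → p3 → p3 → p0 → p1 → p0 → p1 → p0 → p3 → p0 → p3 → p3 → p3 → p3 → p2 → p2 → p0 → p3 → p3 → p3 → p2 → p2 → p2 → p2 → p0 → p1  → end p1, accepted
w4: p3 → p2 → p2 → p2 → p2 → p2 → p0 → p3 → p2 → p2 → p2 → p0 → p3 → p2 → p2 → p2 → p0  → end p0, accepted

w2, w3, w4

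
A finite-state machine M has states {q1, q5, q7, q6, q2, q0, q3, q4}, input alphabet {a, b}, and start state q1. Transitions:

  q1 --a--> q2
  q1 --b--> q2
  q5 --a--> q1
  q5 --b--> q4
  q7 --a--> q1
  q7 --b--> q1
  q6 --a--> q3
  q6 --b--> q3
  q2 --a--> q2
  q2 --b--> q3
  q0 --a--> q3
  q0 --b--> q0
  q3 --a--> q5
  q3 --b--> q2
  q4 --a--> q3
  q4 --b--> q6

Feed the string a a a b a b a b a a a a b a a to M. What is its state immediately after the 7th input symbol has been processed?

q3

start at q1
read 'a': q1 → q2
read 'a': q2 → q2
read 'a': q2 → q2
read 'b': q2 → q3
read 'a': q3 → q5
read 'b': q5 → q4
read 'a': q4 → q3
After 7 symbols: q3.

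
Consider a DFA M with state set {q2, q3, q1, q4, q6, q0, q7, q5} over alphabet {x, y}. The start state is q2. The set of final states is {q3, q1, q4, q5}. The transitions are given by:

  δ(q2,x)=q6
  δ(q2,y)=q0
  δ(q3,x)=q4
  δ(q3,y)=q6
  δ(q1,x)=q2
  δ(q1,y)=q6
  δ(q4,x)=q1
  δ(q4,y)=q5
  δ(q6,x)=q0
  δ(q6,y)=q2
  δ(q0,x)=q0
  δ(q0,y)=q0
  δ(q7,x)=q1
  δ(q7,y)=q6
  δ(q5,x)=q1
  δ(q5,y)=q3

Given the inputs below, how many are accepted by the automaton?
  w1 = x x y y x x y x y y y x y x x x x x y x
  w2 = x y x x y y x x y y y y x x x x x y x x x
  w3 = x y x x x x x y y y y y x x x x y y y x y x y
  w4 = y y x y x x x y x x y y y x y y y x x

0

w1: Trace: q2 -x-> q6 -x-> q0 -y-> q0 -y-> q0 -x-> q0 -x-> q0 -y-> q0 -x-> q0 -y-> q0 -y-> q0 -y-> q0 -x-> q0 -y-> q0 -x-> q0 -x-> q0 -x-> q0 -x-> q0 -x-> q0 -y-> q0 -x-> q0  → end q0, rejected
w2: Trace: q2 -x-> q6 -y-> q2 -x-> q6 -x-> q0 -y-> q0 -y-> q0 -x-> q0 -x-> q0 -y-> q0 -y-> q0 -y-> q0 -y-> q0 -x-> q0 -x-> q0 -x-> q0 -x-> q0 -x-> q0 -y-> q0 -x-> q0 -x-> q0 -x-> q0  → end q0, rejected
w3: Trace: q2 -x-> q6 -y-> q2 -x-> q6 -x-> q0 -x-> q0 -x-> q0 -x-> q0 -y-> q0 -y-> q0 -y-> q0 -y-> q0 -y-> q0 -x-> q0 -x-> q0 -x-> q0 -x-> q0 -y-> q0 -y-> q0 -y-> q0 -x-> q0 -y-> q0 -x-> q0 -y-> q0  → end q0, rejected
w4: Trace: q2 -y-> q0 -y-> q0 -x-> q0 -y-> q0 -x-> q0 -x-> q0 -x-> q0 -y-> q0 -x-> q0 -x-> q0 -y-> q0 -y-> q0 -y-> q0 -x-> q0 -y-> q0 -y-> q0 -y-> q0 -x-> q0 -x-> q0  → end q0, rejected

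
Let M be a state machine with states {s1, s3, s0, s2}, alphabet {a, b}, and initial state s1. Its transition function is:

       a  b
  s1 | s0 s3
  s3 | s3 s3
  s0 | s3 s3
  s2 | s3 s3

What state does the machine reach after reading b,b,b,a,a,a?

Trace: s1 -b-> s3 -b-> s3 -b-> s3 -a-> s3 -a-> s3 -a-> s3

s3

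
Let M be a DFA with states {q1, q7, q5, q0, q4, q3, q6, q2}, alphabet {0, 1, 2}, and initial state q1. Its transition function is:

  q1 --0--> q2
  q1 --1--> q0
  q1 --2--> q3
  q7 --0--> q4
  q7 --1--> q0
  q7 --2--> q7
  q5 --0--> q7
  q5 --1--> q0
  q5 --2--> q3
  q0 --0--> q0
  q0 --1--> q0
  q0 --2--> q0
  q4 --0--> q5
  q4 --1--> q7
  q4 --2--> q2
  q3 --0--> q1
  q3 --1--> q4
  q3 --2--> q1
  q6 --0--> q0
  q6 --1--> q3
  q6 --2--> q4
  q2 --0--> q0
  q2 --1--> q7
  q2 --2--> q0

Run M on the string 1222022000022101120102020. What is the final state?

q0

Trace: q1 -1-> q0 -2-> q0 -2-> q0 -2-> q0 -0-> q0 -2-> q0 -2-> q0 -0-> q0 -0-> q0 -0-> q0 -0-> q0 -2-> q0 -2-> q0 -1-> q0 -0-> q0 -1-> q0 -1-> q0 -2-> q0 -0-> q0 -1-> q0 -0-> q0 -2-> q0 -0-> q0 -2-> q0 -0-> q0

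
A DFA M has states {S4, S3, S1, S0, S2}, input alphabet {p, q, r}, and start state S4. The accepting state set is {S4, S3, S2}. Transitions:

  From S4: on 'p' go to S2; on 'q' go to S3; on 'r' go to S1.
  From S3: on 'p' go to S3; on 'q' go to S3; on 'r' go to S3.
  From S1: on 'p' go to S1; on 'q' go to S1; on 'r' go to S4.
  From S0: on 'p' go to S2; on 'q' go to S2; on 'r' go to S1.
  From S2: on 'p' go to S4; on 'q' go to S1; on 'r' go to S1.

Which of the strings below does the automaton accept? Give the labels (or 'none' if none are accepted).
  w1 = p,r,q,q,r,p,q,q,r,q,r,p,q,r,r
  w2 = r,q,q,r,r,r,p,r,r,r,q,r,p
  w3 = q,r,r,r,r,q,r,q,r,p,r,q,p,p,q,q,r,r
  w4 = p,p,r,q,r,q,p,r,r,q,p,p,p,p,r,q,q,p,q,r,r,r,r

w1, w2, w3, w4

w1:
  start at S4
  read 'p': S4 → S2
  read 'r': S2 → S1
  read 'q': S1 → S1
  read 'q': S1 → S1
  read 'r': S1 → S4
  read 'p': S4 → S2
  read 'q': S2 → S1
  read 'q': S1 → S1
  read 'r': S1 → S4
  read 'q': S4 → S3
  read 'r': S3 → S3
  read 'p': S3 → S3
  read 'q': S3 → S3
  read 'r': S3 → S3
  read 'r': S3 → S3
  end S3, accepted
w2:
  start at S4
  read 'r': S4 → S1
  read 'q': S1 → S1
  read 'q': S1 → S1
  read 'r': S1 → S4
  read 'r': S4 → S1
  read 'r': S1 → S4
  read 'p': S4 → S2
  read 'r': S2 → S1
  read 'r': S1 → S4
  read 'r': S4 → S1
  read 'q': S1 → S1
  read 'r': S1 → S4
  read 'p': S4 → S2
  end S2, accepted
w3:
  start at S4
  read 'q': S4 → S3
  read 'r': S3 → S3
  read 'r': S3 → S3
  read 'r': S3 → S3
  read 'r': S3 → S3
  read 'q': S3 → S3
  read 'r': S3 → S3
  read 'q': S3 → S3
  read 'r': S3 → S3
  read 'p': S3 → S3
  read 'r': S3 → S3
  read 'q': S3 → S3
  read 'p': S3 → S3
  read 'p': S3 → S3
  read 'q': S3 → S3
  read 'q': S3 → S3
  read 'r': S3 → S3
  read 'r': S3 → S3
  end S3, accepted
w4:
  start at S4
  read 'p': S4 → S2
  read 'p': S2 → S4
  read 'r': S4 → S1
  read 'q': S1 → S1
  read 'r': S1 → S4
  read 'q': S4 → S3
  read 'p': S3 → S3
  read 'r': S3 → S3
  read 'r': S3 → S3
  read 'q': S3 → S3
  read 'p': S3 → S3
  read 'p': S3 → S3
  read 'p': S3 → S3
  read 'p': S3 → S3
  read 'r': S3 → S3
  read 'q': S3 → S3
  read 'q': S3 → S3
  read 'p': S3 → S3
  read 'q': S3 → S3
  read 'r': S3 → S3
  read 'r': S3 → S3
  read 'r': S3 → S3
  read 'r': S3 → S3
  end S3, accepted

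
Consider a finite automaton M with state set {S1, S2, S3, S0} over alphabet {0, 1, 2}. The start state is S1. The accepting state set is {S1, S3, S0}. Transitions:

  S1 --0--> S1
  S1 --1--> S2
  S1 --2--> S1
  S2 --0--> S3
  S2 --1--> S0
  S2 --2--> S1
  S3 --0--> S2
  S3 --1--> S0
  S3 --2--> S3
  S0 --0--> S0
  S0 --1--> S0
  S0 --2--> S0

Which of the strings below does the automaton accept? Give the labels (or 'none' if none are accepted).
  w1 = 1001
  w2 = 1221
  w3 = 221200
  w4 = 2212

w1, w3, w4

w1: Trace: S1 -1-> S2 -0-> S3 -0-> S2 -1-> S0  → end S0, accepted
w2: Trace: S1 -1-> S2 -2-> S1 -2-> S1 -1-> S2  → end S2, rejected
w3: Trace: S1 -2-> S1 -2-> S1 -1-> S2 -2-> S1 -0-> S1 -0-> S1  → end S1, accepted
w4: Trace: S1 -2-> S1 -2-> S1 -1-> S2 -2-> S1  → end S1, accepted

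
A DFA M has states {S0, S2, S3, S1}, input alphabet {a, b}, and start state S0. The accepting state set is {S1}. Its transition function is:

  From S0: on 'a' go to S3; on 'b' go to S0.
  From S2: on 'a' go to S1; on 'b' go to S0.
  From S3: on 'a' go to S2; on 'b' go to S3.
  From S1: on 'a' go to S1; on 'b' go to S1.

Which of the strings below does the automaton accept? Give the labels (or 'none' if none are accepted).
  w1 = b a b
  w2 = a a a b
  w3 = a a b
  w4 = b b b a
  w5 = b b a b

w1: S0 → S0 → S3 → S3  → end S3, rejected
w2: S0 → S3 → S2 → S1 → S1  → end S1, accepted
w3: S0 → S3 → S2 → S0  → end S0, rejected
w4: S0 → S0 → S0 → S0 → S3  → end S3, rejected
w5: S0 → S0 → S0 → S3 → S3  → end S3, rejected

w2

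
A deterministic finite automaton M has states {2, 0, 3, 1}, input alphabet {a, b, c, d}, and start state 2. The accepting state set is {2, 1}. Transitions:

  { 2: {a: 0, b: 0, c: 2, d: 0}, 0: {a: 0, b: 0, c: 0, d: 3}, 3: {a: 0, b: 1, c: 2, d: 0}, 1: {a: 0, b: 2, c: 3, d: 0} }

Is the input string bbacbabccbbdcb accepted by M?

No

Trace: 2 -b-> 0 -b-> 0 -a-> 0 -c-> 0 -b-> 0 -a-> 0 -b-> 0 -c-> 0 -c-> 0 -b-> 0 -b-> 0 -d-> 3 -c-> 2 -b-> 0
End state 0 is not accepting.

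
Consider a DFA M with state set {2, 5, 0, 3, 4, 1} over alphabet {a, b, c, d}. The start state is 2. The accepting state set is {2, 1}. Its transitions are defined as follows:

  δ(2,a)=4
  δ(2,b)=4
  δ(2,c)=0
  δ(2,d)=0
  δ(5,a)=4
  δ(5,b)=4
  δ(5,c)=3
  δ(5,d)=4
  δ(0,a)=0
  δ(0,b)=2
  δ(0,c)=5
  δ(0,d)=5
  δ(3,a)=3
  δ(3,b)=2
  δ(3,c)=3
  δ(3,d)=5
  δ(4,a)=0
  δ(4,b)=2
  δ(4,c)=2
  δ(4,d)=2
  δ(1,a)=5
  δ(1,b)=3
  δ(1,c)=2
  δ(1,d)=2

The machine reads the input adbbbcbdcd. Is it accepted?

start at 2
read 'a': 2 → 4
read 'd': 4 → 2
read 'b': 2 → 4
read 'b': 4 → 2
read 'b': 2 → 4
read 'c': 4 → 2
read 'b': 2 → 4
read 'd': 4 → 2
read 'c': 2 → 0
read 'd': 0 → 5
End state 5 is not accepting.

No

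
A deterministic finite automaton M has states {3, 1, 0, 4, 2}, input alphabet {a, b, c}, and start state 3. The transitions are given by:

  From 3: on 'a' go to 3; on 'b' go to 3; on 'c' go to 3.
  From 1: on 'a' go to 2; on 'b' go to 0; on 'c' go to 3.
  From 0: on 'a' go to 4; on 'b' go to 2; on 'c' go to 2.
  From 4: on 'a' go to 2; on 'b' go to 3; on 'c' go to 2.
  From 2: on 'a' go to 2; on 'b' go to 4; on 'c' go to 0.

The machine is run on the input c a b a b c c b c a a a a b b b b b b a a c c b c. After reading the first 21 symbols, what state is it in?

3 → 3 → 3 → 3 → 3 → 3 → 3 → 3 → 3 → 3 → 3 → 3 → 3 → 3 → 3 → 3 → 3 → 3 → 3 → 3 → 3 → 3
After 21 symbols: 3.

3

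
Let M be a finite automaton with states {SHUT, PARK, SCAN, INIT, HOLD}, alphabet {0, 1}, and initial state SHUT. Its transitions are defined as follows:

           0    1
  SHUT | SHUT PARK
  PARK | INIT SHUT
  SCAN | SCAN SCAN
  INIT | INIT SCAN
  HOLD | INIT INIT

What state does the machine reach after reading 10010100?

SCAN

start at SHUT
read '1': SHUT → PARK
read '0': PARK → INIT
read '0': INIT → INIT
read '1': INIT → SCAN
read '0': SCAN → SCAN
read '1': SCAN → SCAN
read '0': SCAN → SCAN
read '0': SCAN → SCAN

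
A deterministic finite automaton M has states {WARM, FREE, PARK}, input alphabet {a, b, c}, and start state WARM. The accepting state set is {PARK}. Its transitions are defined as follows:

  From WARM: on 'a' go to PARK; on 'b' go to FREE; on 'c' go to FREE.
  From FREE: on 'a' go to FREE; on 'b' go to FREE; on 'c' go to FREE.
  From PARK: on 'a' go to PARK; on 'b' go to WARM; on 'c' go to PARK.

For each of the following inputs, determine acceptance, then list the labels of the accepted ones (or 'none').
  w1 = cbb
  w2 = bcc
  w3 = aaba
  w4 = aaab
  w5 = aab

w3

w1: Trace: WARM -c-> FREE -b-> FREE -b-> FREE  → end FREE, rejected
w2: Trace: WARM -b-> FREE -c-> FREE -c-> FREE  → end FREE, rejected
w3: Trace: WARM -a-> PARK -a-> PARK -b-> WARM -a-> PARK  → end PARK, accepted
w4: Trace: WARM -a-> PARK -a-> PARK -a-> PARK -b-> WARM  → end WARM, rejected
w5: Trace: WARM -a-> PARK -a-> PARK -b-> WARM  → end WARM, rejected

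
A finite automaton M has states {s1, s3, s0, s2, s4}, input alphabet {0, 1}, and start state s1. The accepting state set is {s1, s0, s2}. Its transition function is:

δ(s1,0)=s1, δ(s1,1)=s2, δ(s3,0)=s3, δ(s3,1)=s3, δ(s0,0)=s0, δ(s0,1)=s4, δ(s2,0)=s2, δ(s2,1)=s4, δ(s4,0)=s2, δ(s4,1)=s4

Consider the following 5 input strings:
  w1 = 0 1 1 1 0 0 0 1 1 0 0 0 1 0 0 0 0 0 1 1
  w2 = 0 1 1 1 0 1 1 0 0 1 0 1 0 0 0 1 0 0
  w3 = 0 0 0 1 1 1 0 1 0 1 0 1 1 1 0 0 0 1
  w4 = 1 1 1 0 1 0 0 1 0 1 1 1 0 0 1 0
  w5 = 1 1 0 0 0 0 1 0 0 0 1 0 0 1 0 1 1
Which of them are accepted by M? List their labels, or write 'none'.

w1:
  start at s1
  read '0': s1 → s1
  read '1': s1 → s2
  read '1': s2 → s4
  read '1': s4 → s4
  read '0': s4 → s2
  read '0': s2 → s2
  read '0': s2 → s2
  read '1': s2 → s4
  read '1': s4 → s4
  read '0': s4 → s2
  read '0': s2 → s2
  read '0': s2 → s2
  read '1': s2 → s4
  read '0': s4 → s2
  read '0': s2 → s2
  read '0': s2 → s2
  read '0': s2 → s2
  read '0': s2 → s2
  read '1': s2 → s4
  read '1': s4 → s4
  end s4, rejected
w2:
  start at s1
  read '0': s1 → s1
  read '1': s1 → s2
  read '1': s2 → s4
  read '1': s4 → s4
  read '0': s4 → s2
  read '1': s2 → s4
  read '1': s4 → s4
  read '0': s4 → s2
  read '0': s2 → s2
  read '1': s2 → s4
  read '0': s4 → s2
  read '1': s2 → s4
  read '0': s4 → s2
  read '0': s2 → s2
  read '0': s2 → s2
  read '1': s2 → s4
  read '0': s4 → s2
  read '0': s2 → s2
  end s2, accepted
w3:
  start at s1
  read '0': s1 → s1
  read '0': s1 → s1
  read '0': s1 → s1
  read '1': s1 → s2
  read '1': s2 → s4
  read '1': s4 → s4
  read '0': s4 → s2
  read '1': s2 → s4
  read '0': s4 → s2
  read '1': s2 → s4
  read '0': s4 → s2
  read '1': s2 → s4
  read '1': s4 → s4
  read '1': s4 → s4
  read '0': s4 → s2
  read '0': s2 → s2
  read '0': s2 → s2
  read '1': s2 → s4
  end s4, rejected
w4:
  start at s1
  read '1': s1 → s2
  read '1': s2 → s4
  read '1': s4 → s4
  read '0': s4 → s2
  read '1': s2 → s4
  read '0': s4 → s2
  read '0': s2 → s2
  read '1': s2 → s4
  read '0': s4 → s2
  read '1': s2 → s4
  read '1': s4 → s4
  read '1': s4 → s4
  read '0': s4 → s2
  read '0': s2 → s2
  read '1': s2 → s4
  read '0': s4 → s2
  end s2, accepted
w5:
  start at s1
  read '1': s1 → s2
  read '1': s2 → s4
  read '0': s4 → s2
  read '0': s2 → s2
  read '0': s2 → s2
  read '0': s2 → s2
  read '1': s2 → s4
  read '0': s4 → s2
  read '0': s2 → s2
  read '0': s2 → s2
  read '1': s2 → s4
  read '0': s4 → s2
  read '0': s2 → s2
  read '1': s2 → s4
  read '0': s4 → s2
  read '1': s2 → s4
  read '1': s4 → s4
  end s4, rejected

w2, w4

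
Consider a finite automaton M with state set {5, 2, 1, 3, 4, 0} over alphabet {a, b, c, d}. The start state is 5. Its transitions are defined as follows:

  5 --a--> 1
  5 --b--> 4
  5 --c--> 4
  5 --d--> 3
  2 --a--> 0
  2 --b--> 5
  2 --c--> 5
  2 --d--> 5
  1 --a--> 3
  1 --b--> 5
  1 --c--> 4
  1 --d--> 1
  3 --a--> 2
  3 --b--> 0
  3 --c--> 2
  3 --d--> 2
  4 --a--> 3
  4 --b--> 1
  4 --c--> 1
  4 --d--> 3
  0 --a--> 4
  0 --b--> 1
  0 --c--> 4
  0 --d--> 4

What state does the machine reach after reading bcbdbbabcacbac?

start at 5
read 'b': 5 → 4
read 'c': 4 → 1
read 'b': 1 → 5
read 'd': 5 → 3
read 'b': 3 → 0
read 'b': 0 → 1
read 'a': 1 → 3
read 'b': 3 → 0
read 'c': 0 → 4
read 'a': 4 → 3
read 'c': 3 → 2
read 'b': 2 → 5
read 'a': 5 → 1
read 'c': 1 → 4

4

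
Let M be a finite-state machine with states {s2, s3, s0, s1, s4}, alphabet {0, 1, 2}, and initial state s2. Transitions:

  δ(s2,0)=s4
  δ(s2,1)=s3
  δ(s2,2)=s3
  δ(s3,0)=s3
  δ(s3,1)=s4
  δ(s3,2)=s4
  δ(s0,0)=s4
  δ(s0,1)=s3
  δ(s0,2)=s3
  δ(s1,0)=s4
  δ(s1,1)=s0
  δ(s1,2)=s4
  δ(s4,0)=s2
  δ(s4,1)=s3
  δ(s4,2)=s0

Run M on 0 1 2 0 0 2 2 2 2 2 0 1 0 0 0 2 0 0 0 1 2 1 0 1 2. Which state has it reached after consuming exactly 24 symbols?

s4

start at s2
read '0': s2 → s4
read '1': s4 → s3
read '2': s3 → s4
read '0': s4 → s2
read '0': s2 → s4
read '2': s4 → s0
read '2': s0 → s3
read '2': s3 → s4
read '2': s4 → s0
read '2': s0 → s3
read '0': s3 → s3
read '1': s3 → s4
read '0': s4 → s2
read '0': s2 → s4
read '0': s4 → s2
read '2': s2 → s3
read '0': s3 → s3
read '0': s3 → s3
read '0': s3 → s3
read '1': s3 → s4
read '2': s4 → s0
read '1': s0 → s3
read '0': s3 → s3
read '1': s3 → s4
After 24 symbols: s4.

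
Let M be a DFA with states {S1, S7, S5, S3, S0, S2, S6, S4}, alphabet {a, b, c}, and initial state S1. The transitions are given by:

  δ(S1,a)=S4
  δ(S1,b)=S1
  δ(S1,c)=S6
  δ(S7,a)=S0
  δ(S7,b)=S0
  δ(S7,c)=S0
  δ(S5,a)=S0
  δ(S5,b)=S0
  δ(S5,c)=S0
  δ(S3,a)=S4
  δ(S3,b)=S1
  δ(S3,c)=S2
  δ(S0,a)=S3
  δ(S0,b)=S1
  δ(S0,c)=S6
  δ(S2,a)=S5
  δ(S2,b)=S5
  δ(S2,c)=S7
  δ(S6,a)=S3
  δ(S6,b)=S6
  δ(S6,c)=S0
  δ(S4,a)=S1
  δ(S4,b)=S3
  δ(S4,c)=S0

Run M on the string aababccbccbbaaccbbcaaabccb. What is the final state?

S1

start at S1
read 'a': S1 → S4
read 'a': S4 → S1
read 'b': S1 → S1
read 'a': S1 → S4
read 'b': S4 → S3
read 'c': S3 → S2
read 'c': S2 → S7
read 'b': S7 → S0
read 'c': S0 → S6
read 'c': S6 → S0
read 'b': S0 → S1
read 'b': S1 → S1
read 'a': S1 → S4
read 'a': S4 → S1
read 'c': S1 → S6
read 'c': S6 → S0
read 'b': S0 → S1
read 'b': S1 → S1
read 'c': S1 → S6
read 'a': S6 → S3
read 'a': S3 → S4
read 'a': S4 → S1
read 'b': S1 → S1
read 'c': S1 → S6
read 'c': S6 → S0
read 'b': S0 → S1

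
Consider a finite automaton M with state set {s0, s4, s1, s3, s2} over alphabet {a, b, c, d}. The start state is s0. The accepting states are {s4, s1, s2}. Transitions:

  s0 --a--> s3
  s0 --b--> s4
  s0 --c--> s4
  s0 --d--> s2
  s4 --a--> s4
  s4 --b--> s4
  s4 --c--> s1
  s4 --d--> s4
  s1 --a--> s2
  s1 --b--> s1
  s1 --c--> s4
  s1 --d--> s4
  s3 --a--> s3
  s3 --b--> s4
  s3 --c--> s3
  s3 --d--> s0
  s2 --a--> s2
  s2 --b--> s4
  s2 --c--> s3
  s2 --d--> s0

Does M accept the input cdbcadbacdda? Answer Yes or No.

start at s0
read 'c': s0 → s4
read 'd': s4 → s4
read 'b': s4 → s4
read 'c': s4 → s1
read 'a': s1 → s2
read 'd': s2 → s0
read 'b': s0 → s4
read 'a': s4 → s4
read 'c': s4 → s1
read 'd': s1 → s4
read 'd': s4 → s4
read 'a': s4 → s4
End state s4 is accepting.

Yes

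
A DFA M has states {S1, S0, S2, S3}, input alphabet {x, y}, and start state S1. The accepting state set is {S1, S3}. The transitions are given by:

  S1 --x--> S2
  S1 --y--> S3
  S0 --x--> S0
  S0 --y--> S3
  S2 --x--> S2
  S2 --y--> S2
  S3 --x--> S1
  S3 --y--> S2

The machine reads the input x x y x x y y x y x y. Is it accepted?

No

S1 → S2 → S2 → S2 → S2 → S2 → S2 → S2 → S2 → S2 → S2 → S2
End state S2 is not accepting.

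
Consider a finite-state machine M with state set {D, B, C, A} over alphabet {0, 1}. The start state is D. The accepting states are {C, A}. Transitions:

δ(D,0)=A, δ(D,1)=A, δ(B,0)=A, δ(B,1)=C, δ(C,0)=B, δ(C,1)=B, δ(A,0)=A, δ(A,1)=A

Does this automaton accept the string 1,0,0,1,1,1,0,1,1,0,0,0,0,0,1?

start at D
read '1': D → A
read '0': A → A
read '0': A → A
read '1': A → A
read '1': A → A
read '1': A → A
read '0': A → A
read '1': A → A
read '1': A → A
read '0': A → A
read '0': A → A
read '0': A → A
read '0': A → A
read '0': A → A
read '1': A → A
End state A is accepting.

Yes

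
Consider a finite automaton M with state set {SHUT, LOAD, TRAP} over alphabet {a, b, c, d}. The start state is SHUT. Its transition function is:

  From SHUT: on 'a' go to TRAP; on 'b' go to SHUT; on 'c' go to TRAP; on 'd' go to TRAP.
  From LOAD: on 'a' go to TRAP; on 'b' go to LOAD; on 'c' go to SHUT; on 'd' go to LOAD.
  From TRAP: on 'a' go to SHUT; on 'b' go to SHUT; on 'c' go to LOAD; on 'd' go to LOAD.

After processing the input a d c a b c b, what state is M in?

SHUT

SHUT → TRAP → LOAD → SHUT → TRAP → SHUT → TRAP → SHUT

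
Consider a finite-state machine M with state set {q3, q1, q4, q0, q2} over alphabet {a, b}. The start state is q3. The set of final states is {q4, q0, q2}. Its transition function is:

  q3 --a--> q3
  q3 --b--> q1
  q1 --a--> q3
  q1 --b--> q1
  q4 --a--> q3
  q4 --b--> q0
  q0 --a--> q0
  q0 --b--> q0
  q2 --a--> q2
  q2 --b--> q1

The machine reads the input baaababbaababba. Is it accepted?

q3 → q1 → q3 → q3 → q3 → q1 → q3 → q1 → q1 → q3 → q3 → q1 → q3 → q1 → q1 → q3
End state q3 is not accepting.

No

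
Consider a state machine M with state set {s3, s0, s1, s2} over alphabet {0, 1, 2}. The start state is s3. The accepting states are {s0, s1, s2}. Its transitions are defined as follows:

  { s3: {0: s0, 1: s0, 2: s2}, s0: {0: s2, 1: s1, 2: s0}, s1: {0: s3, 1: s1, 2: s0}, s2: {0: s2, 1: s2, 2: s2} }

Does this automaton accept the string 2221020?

Trace: s3 -2-> s2 -2-> s2 -2-> s2 -1-> s2 -0-> s2 -2-> s2 -0-> s2
End state s2 is accepting.

Yes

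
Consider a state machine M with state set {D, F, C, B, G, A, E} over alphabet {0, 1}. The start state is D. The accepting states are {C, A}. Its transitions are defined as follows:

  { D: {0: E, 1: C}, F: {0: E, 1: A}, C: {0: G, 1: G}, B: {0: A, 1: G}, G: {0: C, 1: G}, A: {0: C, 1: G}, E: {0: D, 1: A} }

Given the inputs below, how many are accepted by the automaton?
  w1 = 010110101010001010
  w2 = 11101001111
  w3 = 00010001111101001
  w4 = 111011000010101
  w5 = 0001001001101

w1: D → E → A → C → G → G → C → G → C → G → C → G → C → G → C → G → C → G → C  → end C, accepted
w2: D → C → G → G → C → G → C → G → G → G → G → G  → end G, rejected
w3: D → E → D → E → A → C → G → C → G → G → G → G → G → C → G → C → G → G  → end G, rejected
w4: D → C → G → G → C → G → G → C → G → C → G → G → C → G → C → G  → end G, rejected
w5: D → E → D → E → A → C → G → G → C → G → G → G → C → G  → end G, rejected

1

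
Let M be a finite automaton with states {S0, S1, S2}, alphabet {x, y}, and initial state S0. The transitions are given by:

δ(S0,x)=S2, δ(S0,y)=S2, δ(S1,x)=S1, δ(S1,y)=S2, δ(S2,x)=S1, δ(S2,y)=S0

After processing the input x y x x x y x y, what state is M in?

S0 → S2 → S0 → S2 → S1 → S1 → S2 → S1 → S2

S2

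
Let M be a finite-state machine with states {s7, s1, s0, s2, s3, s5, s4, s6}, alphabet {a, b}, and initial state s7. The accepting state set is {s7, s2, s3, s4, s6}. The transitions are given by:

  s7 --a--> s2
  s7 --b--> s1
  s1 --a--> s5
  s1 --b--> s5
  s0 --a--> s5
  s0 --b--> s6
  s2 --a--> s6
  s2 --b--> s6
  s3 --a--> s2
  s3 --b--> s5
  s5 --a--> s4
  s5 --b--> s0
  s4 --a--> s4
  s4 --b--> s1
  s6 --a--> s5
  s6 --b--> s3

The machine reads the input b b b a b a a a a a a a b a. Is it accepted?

No

Trace: s7 -b-> s1 -b-> s5 -b-> s0 -a-> s5 -b-> s0 -a-> s5 -a-> s4 -a-> s4 -a-> s4 -a-> s4 -a-> s4 -a-> s4 -b-> s1 -a-> s5
End state s5 is not accepting.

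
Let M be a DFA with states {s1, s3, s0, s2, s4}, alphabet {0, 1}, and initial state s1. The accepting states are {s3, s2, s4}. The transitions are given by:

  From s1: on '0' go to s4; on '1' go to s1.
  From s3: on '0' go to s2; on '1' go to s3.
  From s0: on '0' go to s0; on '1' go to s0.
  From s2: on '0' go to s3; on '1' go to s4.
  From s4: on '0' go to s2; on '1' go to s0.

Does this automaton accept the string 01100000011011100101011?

No

start at s1
read '0': s1 → s4
read '1': s4 → s0
read '1': s0 → s0
read '0': s0 → s0
read '0': s0 → s0
read '0': s0 → s0
read '0': s0 → s0
read '0': s0 → s0
read '0': s0 → s0
read '1': s0 → s0
read '1': s0 → s0
read '0': s0 → s0
read '1': s0 → s0
read '1': s0 → s0
read '1': s0 → s0
read '0': s0 → s0
read '0': s0 → s0
read '1': s0 → s0
read '0': s0 → s0
read '1': s0 → s0
read '0': s0 → s0
read '1': s0 → s0
read '1': s0 → s0
End state s0 is not accepting.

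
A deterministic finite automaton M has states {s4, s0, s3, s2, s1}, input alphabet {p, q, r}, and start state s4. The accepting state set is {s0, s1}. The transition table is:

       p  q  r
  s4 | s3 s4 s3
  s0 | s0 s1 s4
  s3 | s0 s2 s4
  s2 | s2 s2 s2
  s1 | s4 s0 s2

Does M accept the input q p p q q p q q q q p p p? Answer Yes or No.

start at s4
read 'q': s4 → s4
read 'p': s4 → s3
read 'p': s3 → s0
read 'q': s0 → s1
read 'q': s1 → s0
read 'p': s0 → s0
read 'q': s0 → s1
read 'q': s1 → s0
read 'q': s0 → s1
read 'q': s1 → s0
read 'p': s0 → s0
read 'p': s0 → s0
read 'p': s0 → s0
End state s0 is accepting.

Yes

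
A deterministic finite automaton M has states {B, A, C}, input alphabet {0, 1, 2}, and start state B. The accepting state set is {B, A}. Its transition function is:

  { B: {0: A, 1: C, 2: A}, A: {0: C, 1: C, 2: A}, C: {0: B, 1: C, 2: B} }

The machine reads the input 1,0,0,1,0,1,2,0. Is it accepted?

Yes

start at B
read '1': B → C
read '0': C → B
read '0': B → A
read '1': A → C
read '0': C → B
read '1': B → C
read '2': C → B
read '0': B → A
End state A is accepting.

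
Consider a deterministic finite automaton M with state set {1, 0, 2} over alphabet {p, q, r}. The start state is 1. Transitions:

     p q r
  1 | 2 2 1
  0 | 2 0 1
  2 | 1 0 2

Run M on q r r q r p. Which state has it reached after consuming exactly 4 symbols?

0

Trace: 1 -q-> 2 -r-> 2 -r-> 2 -q-> 0
After 4 symbols: 0.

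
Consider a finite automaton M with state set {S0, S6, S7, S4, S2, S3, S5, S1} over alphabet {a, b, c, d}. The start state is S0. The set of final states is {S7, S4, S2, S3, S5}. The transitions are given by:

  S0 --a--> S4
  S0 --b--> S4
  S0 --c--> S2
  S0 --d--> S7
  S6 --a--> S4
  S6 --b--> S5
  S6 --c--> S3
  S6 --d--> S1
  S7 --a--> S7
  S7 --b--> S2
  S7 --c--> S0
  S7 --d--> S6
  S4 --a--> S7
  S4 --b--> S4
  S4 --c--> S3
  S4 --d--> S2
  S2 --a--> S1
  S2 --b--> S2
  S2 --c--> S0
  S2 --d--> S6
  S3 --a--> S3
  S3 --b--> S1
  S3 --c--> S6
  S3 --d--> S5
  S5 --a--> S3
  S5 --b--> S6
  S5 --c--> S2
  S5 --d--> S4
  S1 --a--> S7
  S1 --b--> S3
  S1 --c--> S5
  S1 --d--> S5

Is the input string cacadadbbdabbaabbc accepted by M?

No

Trace: S0 -c-> S2 -a-> S1 -c-> S5 -a-> S3 -d-> S5 -a-> S3 -d-> S5 -b-> S6 -b-> S5 -d-> S4 -a-> S7 -b-> S2 -b-> S2 -a-> S1 -a-> S7 -b-> S2 -b-> S2 -c-> S0
End state S0 is not accepting.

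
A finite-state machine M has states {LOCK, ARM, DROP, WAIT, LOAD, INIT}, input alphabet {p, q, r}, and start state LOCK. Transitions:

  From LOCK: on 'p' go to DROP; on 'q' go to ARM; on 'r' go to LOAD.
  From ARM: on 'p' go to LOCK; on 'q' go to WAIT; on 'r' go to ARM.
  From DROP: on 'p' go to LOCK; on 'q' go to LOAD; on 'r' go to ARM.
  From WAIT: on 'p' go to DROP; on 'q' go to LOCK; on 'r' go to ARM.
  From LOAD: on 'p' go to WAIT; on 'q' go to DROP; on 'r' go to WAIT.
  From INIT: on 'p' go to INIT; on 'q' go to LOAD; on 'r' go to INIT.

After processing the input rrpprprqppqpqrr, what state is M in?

ARM

Trace: LOCK -r-> LOAD -r-> WAIT -p-> DROP -p-> LOCK -r-> LOAD -p-> WAIT -r-> ARM -q-> WAIT -p-> DROP -p-> LOCK -q-> ARM -p-> LOCK -q-> ARM -r-> ARM -r-> ARM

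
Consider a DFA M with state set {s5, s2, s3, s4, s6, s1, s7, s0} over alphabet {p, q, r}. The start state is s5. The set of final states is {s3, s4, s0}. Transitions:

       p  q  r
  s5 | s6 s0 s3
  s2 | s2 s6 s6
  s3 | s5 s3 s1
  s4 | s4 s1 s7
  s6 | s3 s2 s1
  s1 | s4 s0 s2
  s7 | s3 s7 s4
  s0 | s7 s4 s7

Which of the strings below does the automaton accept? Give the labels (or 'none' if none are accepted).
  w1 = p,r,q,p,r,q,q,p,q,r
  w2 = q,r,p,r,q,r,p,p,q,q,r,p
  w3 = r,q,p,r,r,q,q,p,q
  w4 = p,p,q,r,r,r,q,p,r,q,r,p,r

w1: s5 → s6 → s1 → s0 → s7 → s4 → s1 → s0 → s7 → s7 → s4  → end s4, accepted
w2: s5 → s0 → s7 → s3 → s1 → s0 → s7 → s3 → s5 → s0 → s4 → s7 → s3  → end s3, accepted
w3: s5 → s3 → s3 → s5 → s3 → s1 → s0 → s4 → s4 → s1  → end s1, rejected
w4: s5 → s6 → s3 → s3 → s1 → s2 → s6 → s2 → s2 → s6 → s2 → s6 → s3 → s1  → end s1, rejected

w1, w2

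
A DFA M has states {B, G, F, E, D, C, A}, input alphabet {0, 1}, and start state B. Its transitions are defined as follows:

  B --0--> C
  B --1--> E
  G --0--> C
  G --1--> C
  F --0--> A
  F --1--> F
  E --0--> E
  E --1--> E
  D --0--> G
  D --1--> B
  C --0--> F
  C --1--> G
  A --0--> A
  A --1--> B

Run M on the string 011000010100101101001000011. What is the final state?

E

B → C → G → C → F → A → A → A → B → C → G → C → F → F → A → B → E → E → E → E → E → E → E → E → E → E → E → E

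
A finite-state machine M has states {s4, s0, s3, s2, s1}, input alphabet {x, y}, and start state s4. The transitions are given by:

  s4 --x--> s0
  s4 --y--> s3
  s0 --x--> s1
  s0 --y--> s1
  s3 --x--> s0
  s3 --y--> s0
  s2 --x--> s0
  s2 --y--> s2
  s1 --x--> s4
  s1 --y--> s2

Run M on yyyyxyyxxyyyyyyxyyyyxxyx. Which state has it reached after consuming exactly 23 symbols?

s2

Trace: s4 -y-> s3 -y-> s0 -y-> s1 -y-> s2 -x-> s0 -y-> s1 -y-> s2 -x-> s0 -x-> s1 -y-> s2 -y-> s2 -y-> s2 -y-> s2 -y-> s2 -y-> s2 -x-> s0 -y-> s1 -y-> s2 -y-> s2 -y-> s2 -x-> s0 -x-> s1 -y-> s2
After 23 symbols: s2.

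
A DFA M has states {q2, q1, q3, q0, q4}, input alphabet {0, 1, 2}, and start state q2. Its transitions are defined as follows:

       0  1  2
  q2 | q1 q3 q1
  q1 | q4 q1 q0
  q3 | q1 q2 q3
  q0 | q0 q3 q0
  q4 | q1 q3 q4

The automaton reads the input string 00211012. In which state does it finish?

q0

Trace: q2 -0-> q1 -0-> q4 -2-> q4 -1-> q3 -1-> q2 -0-> q1 -1-> q1 -2-> q0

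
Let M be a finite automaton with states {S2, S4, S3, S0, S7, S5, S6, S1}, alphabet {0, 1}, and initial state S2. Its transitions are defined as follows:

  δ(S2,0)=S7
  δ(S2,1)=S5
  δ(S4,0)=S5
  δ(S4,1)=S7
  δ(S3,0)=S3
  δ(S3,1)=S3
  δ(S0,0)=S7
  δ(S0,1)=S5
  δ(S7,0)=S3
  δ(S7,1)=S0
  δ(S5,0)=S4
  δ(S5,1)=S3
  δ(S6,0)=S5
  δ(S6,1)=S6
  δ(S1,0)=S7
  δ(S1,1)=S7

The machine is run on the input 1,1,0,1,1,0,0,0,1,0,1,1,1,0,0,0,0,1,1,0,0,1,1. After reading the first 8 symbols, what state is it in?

S3

Trace: S2 -1-> S5 -1-> S3 -0-> S3 -1-> S3 -1-> S3 -0-> S3 -0-> S3 -0-> S3
After 8 symbols: S3.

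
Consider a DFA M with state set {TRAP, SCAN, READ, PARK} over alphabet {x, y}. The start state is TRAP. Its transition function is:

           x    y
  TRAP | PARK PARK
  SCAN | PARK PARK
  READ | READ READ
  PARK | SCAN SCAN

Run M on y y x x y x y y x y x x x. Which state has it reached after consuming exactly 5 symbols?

PARK

TRAP → PARK → SCAN → PARK → SCAN → PARK
After 5 symbols: PARK.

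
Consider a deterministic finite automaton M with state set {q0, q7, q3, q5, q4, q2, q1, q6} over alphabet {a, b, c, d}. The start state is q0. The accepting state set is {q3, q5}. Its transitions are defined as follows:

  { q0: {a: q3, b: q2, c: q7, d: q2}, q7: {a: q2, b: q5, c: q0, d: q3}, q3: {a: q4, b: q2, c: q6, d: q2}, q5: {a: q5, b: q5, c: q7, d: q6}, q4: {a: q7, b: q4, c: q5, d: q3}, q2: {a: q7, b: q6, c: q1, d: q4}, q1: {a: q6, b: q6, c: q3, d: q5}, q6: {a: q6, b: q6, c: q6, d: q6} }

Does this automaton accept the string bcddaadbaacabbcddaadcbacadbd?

No

start at q0
read 'b': q0 → q2
read 'c': q2 → q1
read 'd': q1 → q5
read 'd': q5 → q6
read 'a': q6 → q6
read 'a': q6 → q6
read 'd': q6 → q6
read 'b': q6 → q6
read 'a': q6 → q6
read 'a': q6 → q6
read 'c': q6 → q6
read 'a': q6 → q6
read 'b': q6 → q6
read 'b': q6 → q6
read 'c': q6 → q6
read 'd': q6 → q6
read 'd': q6 → q6
read 'a': q6 → q6
read 'a': q6 → q6
read 'd': q6 → q6
read 'c': q6 → q6
read 'b': q6 → q6
read 'a': q6 → q6
read 'c': q6 → q6
read 'a': q6 → q6
read 'd': q6 → q6
read 'b': q6 → q6
read 'd': q6 → q6
End state q6 is not accepting.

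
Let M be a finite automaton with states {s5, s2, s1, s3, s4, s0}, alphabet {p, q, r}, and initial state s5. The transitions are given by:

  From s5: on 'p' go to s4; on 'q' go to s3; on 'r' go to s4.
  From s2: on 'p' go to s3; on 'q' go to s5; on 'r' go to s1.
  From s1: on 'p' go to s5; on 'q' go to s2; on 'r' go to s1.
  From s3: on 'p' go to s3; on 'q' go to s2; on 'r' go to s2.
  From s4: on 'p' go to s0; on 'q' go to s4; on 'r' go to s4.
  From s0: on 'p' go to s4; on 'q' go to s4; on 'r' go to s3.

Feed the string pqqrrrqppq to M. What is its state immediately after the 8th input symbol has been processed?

s0

start at s5
read 'p': s5 → s4
read 'q': s4 → s4
read 'q': s4 → s4
read 'r': s4 → s4
read 'r': s4 → s4
read 'r': s4 → s4
read 'q': s4 → s4
read 'p': s4 → s0
After 8 symbols: s0.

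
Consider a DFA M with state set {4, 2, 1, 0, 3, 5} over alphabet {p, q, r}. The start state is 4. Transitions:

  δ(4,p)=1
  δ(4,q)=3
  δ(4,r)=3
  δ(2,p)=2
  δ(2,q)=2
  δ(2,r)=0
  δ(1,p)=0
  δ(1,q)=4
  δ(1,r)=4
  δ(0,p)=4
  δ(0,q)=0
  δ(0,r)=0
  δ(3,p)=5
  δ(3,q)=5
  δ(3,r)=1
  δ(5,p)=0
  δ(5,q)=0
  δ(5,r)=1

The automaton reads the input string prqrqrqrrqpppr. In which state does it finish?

3

start at 4
read 'p': 4 → 1
read 'r': 1 → 4
read 'q': 4 → 3
read 'r': 3 → 1
read 'q': 1 → 4
read 'r': 4 → 3
read 'q': 3 → 5
read 'r': 5 → 1
read 'r': 1 → 4
read 'q': 4 → 3
read 'p': 3 → 5
read 'p': 5 → 0
read 'p': 0 → 4
read 'r': 4 → 3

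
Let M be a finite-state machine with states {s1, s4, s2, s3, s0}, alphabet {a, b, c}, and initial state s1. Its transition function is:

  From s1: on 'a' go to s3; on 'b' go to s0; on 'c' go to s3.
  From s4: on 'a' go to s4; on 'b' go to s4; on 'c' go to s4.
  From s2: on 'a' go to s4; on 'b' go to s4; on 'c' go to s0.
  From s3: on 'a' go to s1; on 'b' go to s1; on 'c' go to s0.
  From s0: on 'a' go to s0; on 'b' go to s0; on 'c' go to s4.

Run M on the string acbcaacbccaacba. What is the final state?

s4

s1 → s3 → s0 → s0 → s4 → s4 → s4 → s4 → s4 → s4 → s4 → s4 → s4 → s4 → s4 → s4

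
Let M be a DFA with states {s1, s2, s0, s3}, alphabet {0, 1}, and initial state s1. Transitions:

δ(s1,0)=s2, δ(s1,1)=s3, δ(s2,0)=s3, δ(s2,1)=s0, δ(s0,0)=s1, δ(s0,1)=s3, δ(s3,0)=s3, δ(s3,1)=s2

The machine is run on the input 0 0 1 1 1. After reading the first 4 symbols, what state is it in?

s0

Trace: s1 -0-> s2 -0-> s3 -1-> s2 -1-> s0
After 4 symbols: s0.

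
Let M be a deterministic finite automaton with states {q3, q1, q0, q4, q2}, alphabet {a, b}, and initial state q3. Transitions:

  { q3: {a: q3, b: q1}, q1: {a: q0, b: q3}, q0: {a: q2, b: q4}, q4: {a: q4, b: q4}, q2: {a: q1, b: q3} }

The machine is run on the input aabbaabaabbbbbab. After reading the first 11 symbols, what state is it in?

start at q3
read 'a': q3 → q3
read 'a': q3 → q3
read 'b': q3 → q1
read 'b': q1 → q3
read 'a': q3 → q3
read 'a': q3 → q3
read 'b': q3 → q1
read 'a': q1 → q0
read 'a': q0 → q2
read 'b': q2 → q3
read 'b': q3 → q1
After 11 symbols: q1.

q1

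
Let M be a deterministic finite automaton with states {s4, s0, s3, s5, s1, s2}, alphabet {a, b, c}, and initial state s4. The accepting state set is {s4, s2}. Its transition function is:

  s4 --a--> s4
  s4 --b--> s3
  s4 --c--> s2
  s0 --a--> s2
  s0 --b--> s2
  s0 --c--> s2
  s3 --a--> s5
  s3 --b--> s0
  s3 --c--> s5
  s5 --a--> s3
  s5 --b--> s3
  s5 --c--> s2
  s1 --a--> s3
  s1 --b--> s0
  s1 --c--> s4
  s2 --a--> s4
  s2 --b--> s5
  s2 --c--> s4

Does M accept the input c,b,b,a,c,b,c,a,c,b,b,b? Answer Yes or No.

s4 → s2 → s5 → s3 → s5 → s2 → s5 → s2 → s4 → s2 → s5 → s3 → s0
End state s0 is not accepting.

No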